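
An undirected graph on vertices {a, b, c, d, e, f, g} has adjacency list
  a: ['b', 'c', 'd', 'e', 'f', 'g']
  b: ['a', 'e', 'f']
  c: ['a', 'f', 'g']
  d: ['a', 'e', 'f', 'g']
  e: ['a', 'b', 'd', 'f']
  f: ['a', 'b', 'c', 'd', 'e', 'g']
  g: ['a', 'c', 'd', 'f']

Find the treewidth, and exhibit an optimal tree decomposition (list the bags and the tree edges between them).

The largest bag has 4 vertices, giving width 3; this decomposition certifies tw(G) ≤ 3. For the lower bound, the 4 vertices {a, d, f, g} are pairwise adjacent, and any tree decomposition puts a clique entirely inside one bag — forcing width ≥ 3. Combining the bounds, tw(G) = 3.

Treewidth 3.
One such decomposition:
Bags: B1 = {a, d, e, f}  B2 = {a, d, f, g}  B3 = {a, c, f, g}  B4 = {a, b, e, f}
Tree: B1–B2, B2–B3, B1–B4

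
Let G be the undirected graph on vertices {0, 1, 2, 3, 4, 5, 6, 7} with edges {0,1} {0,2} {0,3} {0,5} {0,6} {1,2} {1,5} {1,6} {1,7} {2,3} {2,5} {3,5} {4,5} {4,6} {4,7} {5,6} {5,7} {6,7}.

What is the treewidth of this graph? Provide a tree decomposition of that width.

Treewidth 3.
Bags: B1 = {0, 1, 5, 6}  B2 = {1, 5, 6, 7}  B3 = {0, 1, 2, 5}  B4 = {4, 5, 6, 7}  B5 = {0, 2, 3, 5}
Tree: B1–B2, B1–B3, B2–B4, B3–B5

Every bag has size at most 4, so the width is 4 − 1 = 3 and tw(G) ≤ 3. For the lower bound, the 4 vertices {0, 1, 2, 5} are pairwise adjacent, and any tree decomposition puts a clique entirely inside one bag — forcing width ≥ 3. Hence tw(G) = 3 exactly.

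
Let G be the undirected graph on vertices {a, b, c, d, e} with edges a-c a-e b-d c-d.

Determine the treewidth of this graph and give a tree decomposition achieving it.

Treewidth 1.
Bags: B1 = {a, e}  B2 = {a, c}  B3 = {c, d}  B4 = {b, d}
Tree: B1–B2, B2–B3, B3–B4

Each bag holds 2 vertices, so the decomposition has width 1, which upper-bounds the treewidth. G has an edge, so its treewidth is at least 1. The upper and lower bounds meet at 1, so that is the treewidth.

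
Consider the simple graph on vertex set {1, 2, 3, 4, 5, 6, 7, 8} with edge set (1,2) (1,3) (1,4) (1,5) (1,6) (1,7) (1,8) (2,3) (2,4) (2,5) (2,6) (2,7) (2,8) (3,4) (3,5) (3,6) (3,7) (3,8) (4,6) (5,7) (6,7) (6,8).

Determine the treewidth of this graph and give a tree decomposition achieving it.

Treewidth 4.
Bags: B1 = {1, 2, 3, 6, 7}  B2 = {1, 2, 3, 6, 8}  B3 = {1, 2, 3, 4, 6}  B4 = {1, 2, 3, 5, 7}
Tree: B1–B2, B1–B3, B1–B4

Every bag has size at most 5, so the width is 5 − 1 = 4 and tw(G) ≤ 4. For the lower bound, the 5 vertices {1, 2, 3, 5, 7} are pairwise adjacent, and any tree decomposition puts a clique entirely inside one bag — forcing width ≥ 4. Therefore the treewidth is 4.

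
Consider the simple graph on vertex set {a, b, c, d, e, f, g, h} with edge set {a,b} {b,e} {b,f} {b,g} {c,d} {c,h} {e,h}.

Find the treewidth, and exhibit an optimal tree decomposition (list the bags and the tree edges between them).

Treewidth 1.
One such decomposition:
Bags: B1 = {b, f}  B2 = {a, b}  B3 = {b, e}  B4 = {e, h}  B5 = {c, h}  B6 = {b, g}  B7 = {c, d}
Tree: B1–B2, B2–B3, B3–B4, B4–B5, B3–B6, B5–B7

The largest bag has 2 vertices, giving width 1; this decomposition certifies tw(G) ≤ 1. Since G has at least one edge (e.g. f–b), it is not an edgeless graph, so tw(G) ≥ 1. Combining the bounds, tw(G) = 1.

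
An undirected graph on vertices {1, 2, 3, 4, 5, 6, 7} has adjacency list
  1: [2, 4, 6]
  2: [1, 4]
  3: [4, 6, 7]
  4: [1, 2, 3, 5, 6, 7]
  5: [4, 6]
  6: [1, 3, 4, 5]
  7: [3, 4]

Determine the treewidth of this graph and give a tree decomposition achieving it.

Treewidth 2.
One such decomposition:
Bags: B1 = {1, 4, 6}  B2 = {3, 4, 6}  B3 = {1, 2, 4}  B4 = {4, 5, 6}  B5 = {3, 4, 7}
Tree: B1–B2, B1–B3, B2–B4, B2–B5

Every bag has size at most 3, so the width is 3 − 1 = 2 and tw(G) ≤ 2. Conversely, {1, 2, 4} is a clique of size 3, and the vertices of any clique must share a bag in every tree decomposition; so some bag has ≥ 3 vertices and tw(G) ≥ 2. The upper and lower bounds meet at 2, so that is the treewidth.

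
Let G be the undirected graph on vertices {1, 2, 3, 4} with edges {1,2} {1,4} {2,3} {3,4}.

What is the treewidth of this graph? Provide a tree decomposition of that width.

Treewidth 2.
One such decomposition:
Bags: B1 = {2, 3, 4}  B2 = {1, 2, 4}
Tree: B1–B2

The largest bag has 3 vertices, giving width 2; this decomposition certifies tw(G) ≤ 2. For the lower bound, G contains the cycle 4–3–2–1–4, so G is not a forest; only forests have treewidth ≤ 1, hence tw(G) ≥ 2. Therefore the treewidth is 2.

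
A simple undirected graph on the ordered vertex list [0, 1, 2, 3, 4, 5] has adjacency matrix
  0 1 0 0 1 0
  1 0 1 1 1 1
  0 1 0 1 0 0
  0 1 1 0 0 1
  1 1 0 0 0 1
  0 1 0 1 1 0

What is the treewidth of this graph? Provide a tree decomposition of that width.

Treewidth 2.
One optimal decomposition is:
Bags: B1 = {1, 4, 5}  B2 = {1, 3, 5}  B3 = {1, 2, 3}  B4 = {0, 1, 4}
Tree: B1–B2, B2–B3, B1–B4

The largest bag has 3 vertices, giving width 2; this decomposition certifies tw(G) ≤ 2. On the other hand G contains the 3-clique {0, 1, 4}. A clique must lie in a single bag of any decomposition, so no decomposition can have width below 2. The upper and lower bounds meet at 2, so that is the treewidth.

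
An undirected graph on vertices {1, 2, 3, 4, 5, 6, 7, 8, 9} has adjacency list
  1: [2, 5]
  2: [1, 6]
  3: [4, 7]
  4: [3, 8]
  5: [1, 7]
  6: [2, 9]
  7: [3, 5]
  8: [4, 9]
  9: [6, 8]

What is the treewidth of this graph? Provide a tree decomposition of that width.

Treewidth 2.
Bags: B1 = {1, 5, 7}  B2 = {1, 3, 7}  B3 = {1, 3, 4}  B4 = {1, 4, 8}  B5 = {1, 8, 9}  B6 = {1, 6, 9}  B7 = {1, 2, 6}
Tree: B1–B2, B2–B3, B3–B4, B4–B5, B5–B6, B6–B7

Every bag has size at most 3, so the width is 3 − 1 = 2 and tw(G) ≤ 2. Since 1–5–7–3–4–8–9–6–2–1 is a cycle in G, G is not acyclic. Forests are exactly the graphs of treewidth ≤ 1, so tw(G) ≥ 2. The upper and lower bounds meet at 2, so that is the treewidth.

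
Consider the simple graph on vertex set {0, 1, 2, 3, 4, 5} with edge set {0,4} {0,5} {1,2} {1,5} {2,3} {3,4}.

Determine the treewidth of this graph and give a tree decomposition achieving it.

Treewidth 2.
One such decomposition:
Bags: B1 = {0, 3, 4}  B2 = {0, 3, 5}  B3 = {1, 3, 5}  B4 = {1, 2, 3}
Tree: B1–B2, B2–B3, B3–B4

Every bag has size at most 3, so the width is 3 − 1 = 2 and tw(G) ≤ 2. The edges 3–4–0–5–1–2–3 form a cycle, so G is not a tree and its treewidth is at least 2. Hence tw(G) = 2 exactly.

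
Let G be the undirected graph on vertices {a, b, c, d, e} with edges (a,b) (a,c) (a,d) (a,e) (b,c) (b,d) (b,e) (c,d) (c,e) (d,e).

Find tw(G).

4

A width-4 tree decomposition is:
Bags: B1 = {a, b, c, d, e}
Tree: (single bag)
With just one bag of size 5, the width is 5 − 1 = 4, so tw(G) ≤ 4. For the lower bound, the 5 vertices {a, b, c, d, e} are pairwise adjacent, and any tree decomposition puts a clique entirely inside one bag — forcing width ≥ 4. Hence tw(G) = 4 exactly.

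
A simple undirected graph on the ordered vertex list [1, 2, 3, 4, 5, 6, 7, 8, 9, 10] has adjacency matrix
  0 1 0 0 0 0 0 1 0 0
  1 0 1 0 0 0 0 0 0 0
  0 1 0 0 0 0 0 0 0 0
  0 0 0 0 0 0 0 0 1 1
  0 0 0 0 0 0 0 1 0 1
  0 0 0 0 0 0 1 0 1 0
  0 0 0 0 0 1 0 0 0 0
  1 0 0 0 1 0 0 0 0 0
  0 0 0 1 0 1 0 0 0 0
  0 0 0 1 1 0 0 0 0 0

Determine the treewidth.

A width-1 tree decomposition is:
Bags: B1 = {2, 3}  B2 = {1, 2}  B3 = {1, 8}  B4 = {5, 8}  B5 = {5, 10}  B6 = {4, 10}  B7 = {4, 9}  B8 = {6, 9}  B9 = {6, 7}
Tree: B1–B2, B2–B3, B3–B4, B4–B5, B5–B6, B6–B7, B7–B8, B8–B9
Each bag holds 2 vertices, so the decomposition has width 1, which upper-bounds the treewidth. Any graph with an edge has treewidth ≥ 1, and G has the edge 3–2. The upper and lower bounds meet at 1, so that is the treewidth.

1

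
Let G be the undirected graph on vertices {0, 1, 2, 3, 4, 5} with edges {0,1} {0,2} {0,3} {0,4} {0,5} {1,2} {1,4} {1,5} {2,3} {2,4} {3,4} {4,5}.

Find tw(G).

3

A width-3 tree decomposition is:
Bags: B1 = {0, 1, 2, 4}  B2 = {0, 1, 4, 5}  B3 = {0, 2, 3, 4}
Tree: B1–B2, B1–B3
Each bag holds 4 vertices, so the decomposition has width 3, which upper-bounds the treewidth. Conversely, {0, 1, 2, 4} is a clique of size 4, and the vertices of any clique must share a bag in every tree decomposition; so some bag has ≥ 4 vertices and tw(G) ≥ 3. Combining the bounds, tw(G) = 3.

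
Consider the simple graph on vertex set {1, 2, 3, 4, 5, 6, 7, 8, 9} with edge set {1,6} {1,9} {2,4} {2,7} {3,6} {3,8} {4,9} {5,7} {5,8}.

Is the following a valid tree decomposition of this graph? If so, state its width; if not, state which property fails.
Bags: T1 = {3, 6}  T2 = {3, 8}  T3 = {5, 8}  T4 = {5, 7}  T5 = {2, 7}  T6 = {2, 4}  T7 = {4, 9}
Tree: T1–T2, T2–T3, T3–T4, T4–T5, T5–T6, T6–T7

A tree decomposition must satisfy three properties: every vertex lies in some bag; for every edge, both endpoints lie together in some bag; and for every vertex, the bags containing it form a connected subtree. Here vertex 1 appears in no bag, so the decomposition is invalid.

No — vertex 1 appears in no bag.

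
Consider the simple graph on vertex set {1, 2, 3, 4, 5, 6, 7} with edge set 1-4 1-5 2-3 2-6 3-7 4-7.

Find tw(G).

A width-1 tree decomposition is:
Bags: B1 = {1, 5}  B2 = {1, 4}  B3 = {4, 7}  B4 = {3, 7}  B5 = {2, 3}  B6 = {2, 6}
Tree: B1–B2, B2–B3, B3–B4, B4–B5, B5–B6
The largest bag has 2 vertices, giving width 1; this decomposition certifies tw(G) ≤ 1. Since G has at least one edge (e.g. 5–1), it is not an edgeless graph, so tw(G) ≥ 1. Hence tw(G) = 1 exactly.

1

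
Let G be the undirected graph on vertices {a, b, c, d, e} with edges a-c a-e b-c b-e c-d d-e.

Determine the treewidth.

A width-2 tree decomposition is:
Bags: B1 = {b, c, e}  B2 = {c, d, e}  B3 = {a, c, e}
Tree: B1–B2, B2–B3
Each bag holds 3 vertices, so the decomposition has width 2, which upper-bounds the treewidth. Since b–c–d–e–b is a cycle in G, G is not acyclic. Forests are exactly the graphs of treewidth ≤ 1, so tw(G) ≥ 2. Therefore the treewidth is 2.

2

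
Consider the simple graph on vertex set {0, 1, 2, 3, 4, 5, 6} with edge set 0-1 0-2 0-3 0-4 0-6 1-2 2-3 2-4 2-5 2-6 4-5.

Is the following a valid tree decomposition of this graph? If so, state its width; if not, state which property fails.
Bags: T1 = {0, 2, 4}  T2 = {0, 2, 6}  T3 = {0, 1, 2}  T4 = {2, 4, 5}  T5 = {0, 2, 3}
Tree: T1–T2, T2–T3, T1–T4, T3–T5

Vertex coverage: the bags together contain {0, 1, 2, 3, 4, 5, 6}, the full vertex set. Edge coverage: each edge of G has both endpoints in at least one bag. Running intersection: for every vertex, the bags containing it form a connected subtree. All three properties hold, so this is a valid tree decomposition of width max|bag| − 1 = 2, and hence tw(G) ≤ 2.

Yes; width 2.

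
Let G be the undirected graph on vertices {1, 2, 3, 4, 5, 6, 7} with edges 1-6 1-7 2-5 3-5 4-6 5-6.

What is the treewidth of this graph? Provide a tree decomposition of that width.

The largest bag has 2 vertices, giving width 1; this decomposition certifies tw(G) ≤ 1. Any graph with an edge has treewidth ≥ 1, and G has the edge 5–6. The upper and lower bounds meet at 1, so that is the treewidth.

Treewidth 1.
One optimal decomposition is:
Bags: B1 = {5, 6}  B2 = {1, 6}  B3 = {1, 7}  B4 = {4, 6}  B5 = {2, 5}  B6 = {3, 5}
Tree: B1–B2, B2–B3, B2–B4, B1–B5, B5–B6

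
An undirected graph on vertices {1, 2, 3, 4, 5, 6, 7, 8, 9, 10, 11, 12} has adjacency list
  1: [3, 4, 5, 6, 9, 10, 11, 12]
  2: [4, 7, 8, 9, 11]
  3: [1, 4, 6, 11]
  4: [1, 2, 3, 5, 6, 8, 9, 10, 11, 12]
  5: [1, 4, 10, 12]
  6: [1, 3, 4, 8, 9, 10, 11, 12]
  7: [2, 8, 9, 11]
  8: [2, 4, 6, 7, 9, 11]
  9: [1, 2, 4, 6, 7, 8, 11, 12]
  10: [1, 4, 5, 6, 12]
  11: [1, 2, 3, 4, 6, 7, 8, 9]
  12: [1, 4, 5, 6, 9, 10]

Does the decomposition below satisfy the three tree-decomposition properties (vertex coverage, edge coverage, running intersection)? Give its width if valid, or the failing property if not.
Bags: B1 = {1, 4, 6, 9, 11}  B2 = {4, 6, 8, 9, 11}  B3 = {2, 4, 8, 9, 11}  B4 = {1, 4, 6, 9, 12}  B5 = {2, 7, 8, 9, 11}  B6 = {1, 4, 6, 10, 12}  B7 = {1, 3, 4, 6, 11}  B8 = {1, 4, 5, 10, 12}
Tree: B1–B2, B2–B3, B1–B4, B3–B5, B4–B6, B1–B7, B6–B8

Yes; width 4.

Checking the three conditions: (i) the bags cover all of {1, 2, 3, 4, 5, 6, 7, 8, 9, 10, 11, 12}; (ii) for each edge, some bag contains both endpoints; (iii) the bags containing any fixed vertex form a subtree. All hold, so the decomposition is valid with width 5 − 1 = 4.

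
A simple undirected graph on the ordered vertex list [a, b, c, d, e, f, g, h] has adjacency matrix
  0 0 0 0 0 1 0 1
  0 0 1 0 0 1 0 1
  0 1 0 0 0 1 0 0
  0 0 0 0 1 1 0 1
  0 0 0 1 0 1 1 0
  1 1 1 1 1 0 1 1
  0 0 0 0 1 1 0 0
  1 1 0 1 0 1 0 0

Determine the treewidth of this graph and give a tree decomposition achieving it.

Each bag holds 3 vertices, so the decomposition has width 2, which upper-bounds the treewidth. On the other hand G contains the 3-clique {e, f, g}. A clique must lie in a single bag of any decomposition, so no decomposition can have width below 2. Combining the bounds, tw(G) = 2.

Treewidth 2.
Bags: B1 = {b, f, h}  B2 = {d, f, h}  B3 = {d, e, f}  B4 = {e, f, g}  B5 = {a, f, h}  B6 = {b, c, f}
Tree: B1–B2, B2–B3, B3–B4, B1–B5, B1–B6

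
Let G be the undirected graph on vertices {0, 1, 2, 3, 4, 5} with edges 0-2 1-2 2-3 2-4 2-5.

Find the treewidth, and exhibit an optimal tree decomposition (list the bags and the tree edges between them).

Treewidth 1.
One optimal decomposition is:
Bags: B1 = {2, 4}  B2 = {2, 3}  B3 = {1, 2}  B4 = {2, 5}  B5 = {0, 2}
Tree: B1–B2, B2–B3, B1–B4, B1–B5

Every bag has size at most 2, so the width is 2 − 1 = 1 and tw(G) ≤ 1. Any graph with an edge has treewidth ≥ 1, and G has the edge 2–4. Hence tw(G) = 1 exactly.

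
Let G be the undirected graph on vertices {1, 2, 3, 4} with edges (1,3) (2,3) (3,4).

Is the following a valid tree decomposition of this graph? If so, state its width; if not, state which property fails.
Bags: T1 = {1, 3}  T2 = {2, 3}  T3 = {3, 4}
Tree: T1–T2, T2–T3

Checking the three conditions: (i) the bags cover all of {1, 2, 3, 4}; (ii) for each edge, some bag contains both endpoints; (iii) the bags containing any fixed vertex form a subtree. All hold, so the decomposition is valid with width 2 − 1 = 1.

Yes; width 1.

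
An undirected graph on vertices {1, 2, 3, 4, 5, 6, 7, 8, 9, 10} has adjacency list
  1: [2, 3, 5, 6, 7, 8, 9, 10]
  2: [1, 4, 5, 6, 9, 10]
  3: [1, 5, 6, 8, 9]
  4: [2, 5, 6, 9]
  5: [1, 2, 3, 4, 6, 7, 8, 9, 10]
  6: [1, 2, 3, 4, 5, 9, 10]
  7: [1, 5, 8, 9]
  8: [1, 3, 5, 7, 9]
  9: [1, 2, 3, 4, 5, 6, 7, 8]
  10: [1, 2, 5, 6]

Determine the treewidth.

A width-4 tree decomposition is:
Bags: B1 = {1, 3, 5, 8, 9}  B2 = {1, 3, 5, 6, 9}  B3 = {1, 2, 5, 6, 9}  B4 = {1, 2, 5, 6, 10}  B5 = {1, 5, 7, 8, 9}  B6 = {2, 4, 5, 6, 9}
Tree: B1–B2, B2–B3, B3–B4, B1–B5, B3–B6
Each bag holds 5 vertices, so the decomposition has width 4, which upper-bounds the treewidth. For the lower bound, the 5 vertices {1, 2, 5, 6, 9} are pairwise adjacent, and any tree decomposition puts a clique entirely inside one bag — forcing width ≥ 4. Therefore the treewidth is 4.

4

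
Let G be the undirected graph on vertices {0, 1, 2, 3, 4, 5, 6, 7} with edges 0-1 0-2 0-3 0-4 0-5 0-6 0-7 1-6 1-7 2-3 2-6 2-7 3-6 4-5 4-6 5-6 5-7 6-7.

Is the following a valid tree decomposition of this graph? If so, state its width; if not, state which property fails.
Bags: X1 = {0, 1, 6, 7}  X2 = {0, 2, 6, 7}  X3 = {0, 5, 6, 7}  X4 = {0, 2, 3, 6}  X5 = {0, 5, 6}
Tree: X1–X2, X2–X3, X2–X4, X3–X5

No — vertex 4 appears in no bag.

A tree decomposition must satisfy three properties: every vertex lies in some bag; for every edge, both endpoints lie together in some bag; and for every vertex, the bags containing it form a connected subtree. Here vertex 4 appears in no bag, so the decomposition is invalid.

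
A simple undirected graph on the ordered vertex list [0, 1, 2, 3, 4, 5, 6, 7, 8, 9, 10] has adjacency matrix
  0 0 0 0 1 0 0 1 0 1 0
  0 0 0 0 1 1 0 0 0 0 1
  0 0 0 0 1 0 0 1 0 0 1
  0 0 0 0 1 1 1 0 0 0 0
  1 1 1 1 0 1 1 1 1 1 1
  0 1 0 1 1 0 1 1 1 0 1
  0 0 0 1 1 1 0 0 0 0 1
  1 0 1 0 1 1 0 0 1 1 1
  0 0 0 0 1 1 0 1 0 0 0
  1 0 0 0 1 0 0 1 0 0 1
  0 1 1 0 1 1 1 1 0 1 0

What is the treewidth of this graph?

A width-3 tree decomposition is:
Bags: B1 = {4, 5, 7, 10}  B2 = {4, 5, 7, 8}  B3 = {1, 4, 5, 10}  B4 = {2, 4, 7, 10}  B5 = {4, 5, 6, 10}  B6 = {3, 4, 5, 6}  B7 = {4, 7, 9, 10}  B8 = {0, 4, 7, 9}
Tree: B1–B2, B1–B3, B1–B4, B3–B5, B5–B6, B4–B7, B7–B8
Each bag holds 4 vertices, so the decomposition has width 3, which upper-bounds the treewidth. For the lower bound, the 4 vertices {0, 4, 7, 9} are pairwise adjacent, and any tree decomposition puts a clique entirely inside one bag — forcing width ≥ 3. Combining the bounds, tw(G) = 3.

3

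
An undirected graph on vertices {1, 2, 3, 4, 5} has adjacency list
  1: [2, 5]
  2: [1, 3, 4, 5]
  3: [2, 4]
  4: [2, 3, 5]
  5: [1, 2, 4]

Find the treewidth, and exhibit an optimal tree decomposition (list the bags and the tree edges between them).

Treewidth 2.
One such decomposition:
Bags: B1 = {2, 4, 5}  B2 = {1, 2, 5}  B3 = {2, 3, 4}
Tree: B1–B2, B1–B3

Each bag holds 3 vertices, so the decomposition has width 2, which upper-bounds the treewidth. On the other hand G contains the 3-clique {1, 2, 5}. A clique must lie in a single bag of any decomposition, so no decomposition can have width below 2. The upper and lower bounds meet at 2, so that is the treewidth.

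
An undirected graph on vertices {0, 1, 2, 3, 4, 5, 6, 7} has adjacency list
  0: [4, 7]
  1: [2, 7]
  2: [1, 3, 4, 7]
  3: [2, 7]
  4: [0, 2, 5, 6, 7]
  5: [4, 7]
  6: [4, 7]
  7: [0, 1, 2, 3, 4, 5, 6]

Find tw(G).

A width-2 tree decomposition is:
Bags: B1 = {1, 2, 7}  B2 = {2, 4, 7}  B3 = {0, 4, 7}  B4 = {4, 5, 7}  B5 = {2, 3, 7}  B6 = {4, 6, 7}
Tree: B1–B2, B2–B3, B2–B4, B2–B5, B3–B6
Every bag has size at most 3, so the width is 3 − 1 = 2 and tw(G) ≤ 2. For the lower bound, the 3 vertices {1, 2, 7} are pairwise adjacent, and any tree decomposition puts a clique entirely inside one bag — forcing width ≥ 2. Therefore the treewidth is 2.

2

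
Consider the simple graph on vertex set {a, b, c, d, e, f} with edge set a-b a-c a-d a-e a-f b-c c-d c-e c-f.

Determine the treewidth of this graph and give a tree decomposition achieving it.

Every bag has size at most 3, so the width is 3 − 1 = 2 and tw(G) ≤ 2. Conversely, {a, c, d} is a clique of size 3, and the vertices of any clique must share a bag in every tree decomposition; so some bag has ≥ 3 vertices and tw(G) ≥ 2. Combining the bounds, tw(G) = 2.

Treewidth 2.
One optimal decomposition is:
Bags: B1 = {a, c, e}  B2 = {a, b, c}  B3 = {a, c, f}  B4 = {a, c, d}
Tree: B1–B2, B2–B3, B2–B4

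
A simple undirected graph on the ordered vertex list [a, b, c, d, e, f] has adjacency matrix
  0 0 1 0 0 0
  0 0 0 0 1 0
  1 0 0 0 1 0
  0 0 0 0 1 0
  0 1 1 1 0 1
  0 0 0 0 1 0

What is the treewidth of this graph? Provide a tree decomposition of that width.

Treewidth 1.
One such decomposition:
Bags: B1 = {c, e}  B2 = {d, e}  B3 = {b, e}  B4 = {a, c}  B5 = {e, f}
Tree: B1–B2, B2–B3, B1–B4, B2–B5

The largest bag has 2 vertices, giving width 1; this decomposition certifies tw(G) ≤ 1. Since G has at least one edge (e.g. c–e), it is not an edgeless graph, so tw(G) ≥ 1. Hence tw(G) = 1 exactly.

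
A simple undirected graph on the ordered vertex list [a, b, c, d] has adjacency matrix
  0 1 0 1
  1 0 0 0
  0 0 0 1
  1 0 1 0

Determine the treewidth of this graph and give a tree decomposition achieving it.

Each bag holds 2 vertices, so the decomposition has width 1, which upper-bounds the treewidth. Any graph with an edge has treewidth ≥ 1, and G has the edge d–a. Hence tw(G) = 1 exactly.

Treewidth 1.
One such decomposition:
Bags: B1 = {a, d}  B2 = {c, d}  B3 = {a, b}
Tree: B1–B2, B1–B3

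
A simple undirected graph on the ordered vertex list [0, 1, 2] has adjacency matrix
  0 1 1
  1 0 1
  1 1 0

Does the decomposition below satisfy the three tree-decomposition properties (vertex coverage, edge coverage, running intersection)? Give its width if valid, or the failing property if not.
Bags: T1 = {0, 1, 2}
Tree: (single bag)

Every vertex of G appears in some bag (union = {0, 1, 2}); every edge is covered by a bag; and for each vertex v the set of bags containing v is connected in the bag tree. The decomposition is therefore valid. The largest bag has 3 vertices, so the width is 2.

Yes; width 2.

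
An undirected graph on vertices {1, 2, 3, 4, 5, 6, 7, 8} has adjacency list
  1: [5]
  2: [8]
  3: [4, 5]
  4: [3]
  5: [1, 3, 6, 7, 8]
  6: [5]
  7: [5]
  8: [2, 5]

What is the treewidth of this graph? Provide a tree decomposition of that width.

Each bag holds 2 vertices, so the decomposition has width 1, which upper-bounds the treewidth. G has an edge, so its treewidth is at least 1. Hence tw(G) = 1 exactly.

Treewidth 1.
One such decomposition:
Bags: B1 = {1, 5}  B2 = {5, 8}  B3 = {5, 6}  B4 = {5, 7}  B5 = {3, 5}  B6 = {2, 8}  B7 = {3, 4}
Tree: B1–B2, B2–B3, B3–B4, B3–B5, B2–B6, B5–B7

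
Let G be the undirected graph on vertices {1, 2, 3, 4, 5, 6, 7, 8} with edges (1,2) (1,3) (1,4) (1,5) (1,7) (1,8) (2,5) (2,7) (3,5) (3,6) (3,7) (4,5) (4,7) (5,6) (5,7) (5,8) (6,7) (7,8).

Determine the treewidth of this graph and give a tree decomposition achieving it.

Treewidth 3.
Bags: B1 = {1, 4, 5, 7}  B2 = {1, 3, 5, 7}  B3 = {1, 5, 7, 8}  B4 = {1, 2, 5, 7}  B5 = {3, 5, 6, 7}
Tree: B1–B2, B2–B3, B2–B4, B2–B5

Every bag has size at most 4, so the width is 4 − 1 = 3 and tw(G) ≤ 3. For the lower bound, the 4 vertices {1, 5, 7, 8} are pairwise adjacent, and any tree decomposition puts a clique entirely inside one bag — forcing width ≥ 3. The upper and lower bounds meet at 3, so that is the treewidth.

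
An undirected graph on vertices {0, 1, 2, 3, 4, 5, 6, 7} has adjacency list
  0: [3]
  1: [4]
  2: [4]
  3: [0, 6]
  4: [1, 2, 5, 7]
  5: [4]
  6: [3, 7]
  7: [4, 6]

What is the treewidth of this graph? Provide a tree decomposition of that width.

Each bag holds 2 vertices, so the decomposition has width 1, which upper-bounds the treewidth. Any graph with an edge has treewidth ≥ 1, and G has the edge 7–4. Combining the bounds, tw(G) = 1.

Treewidth 1.
One such decomposition:
Bags: B1 = {4, 7}  B2 = {4, 5}  B3 = {1, 4}  B4 = {6, 7}  B5 = {3, 6}  B6 = {2, 4}  B7 = {0, 3}
Tree: B1–B2, B2–B3, B1–B4, B4–B5, B2–B6, B5–B7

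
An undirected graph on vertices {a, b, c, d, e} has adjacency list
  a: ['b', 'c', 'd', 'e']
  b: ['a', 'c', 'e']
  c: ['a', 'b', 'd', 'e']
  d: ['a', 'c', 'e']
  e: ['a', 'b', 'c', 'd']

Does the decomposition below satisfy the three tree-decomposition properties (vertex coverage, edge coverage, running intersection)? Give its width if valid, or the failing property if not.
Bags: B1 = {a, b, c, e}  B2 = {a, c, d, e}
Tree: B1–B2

Yes; width 3.

Every vertex of G appears in some bag (union = {a, b, c, d, e}); every edge is covered by a bag; and for each vertex v the set of bags containing v is connected in the bag tree. The decomposition is therefore valid. The largest bag has 4 vertices, so the width is 3.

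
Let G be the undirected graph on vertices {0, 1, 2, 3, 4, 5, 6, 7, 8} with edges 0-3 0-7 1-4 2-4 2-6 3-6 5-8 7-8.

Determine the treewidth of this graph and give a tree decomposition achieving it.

The largest bag has 2 vertices, giving width 1; this decomposition certifies tw(G) ≤ 1. Since G has at least one edge (e.g. 1–4), it is not an edgeless graph, so tw(G) ≥ 1. The upper and lower bounds meet at 1, so that is the treewidth.

Treewidth 1.
Bags: B1 = {1, 4}  B2 = {2, 4}  B3 = {2, 6}  B4 = {3, 6}  B5 = {0, 3}  B6 = {0, 7}  B7 = {7, 8}  B8 = {5, 8}
Tree: B1–B2, B2–B3, B3–B4, B4–B5, B5–B6, B6–B7, B7–B8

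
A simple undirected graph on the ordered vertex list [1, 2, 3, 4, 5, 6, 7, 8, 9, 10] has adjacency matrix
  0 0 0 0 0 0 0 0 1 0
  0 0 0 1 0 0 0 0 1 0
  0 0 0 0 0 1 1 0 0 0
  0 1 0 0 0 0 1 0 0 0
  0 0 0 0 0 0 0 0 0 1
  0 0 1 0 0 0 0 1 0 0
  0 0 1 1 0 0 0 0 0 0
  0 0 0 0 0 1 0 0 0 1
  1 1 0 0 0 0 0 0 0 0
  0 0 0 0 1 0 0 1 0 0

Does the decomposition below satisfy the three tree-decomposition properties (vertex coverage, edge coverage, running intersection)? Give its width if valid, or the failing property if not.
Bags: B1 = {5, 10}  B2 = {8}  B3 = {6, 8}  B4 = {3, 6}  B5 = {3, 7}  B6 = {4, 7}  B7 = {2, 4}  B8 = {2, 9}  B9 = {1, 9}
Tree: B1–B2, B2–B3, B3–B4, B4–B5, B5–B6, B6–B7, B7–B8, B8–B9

A tree decomposition must satisfy three properties: every vertex lies in some bag; for every edge, both endpoints lie together in some bag; and for every vertex, the bags containing it form a connected subtree. Here edge (10,8) lies in no bag, so the decomposition is invalid.

No — edge (10,8) lies in no bag.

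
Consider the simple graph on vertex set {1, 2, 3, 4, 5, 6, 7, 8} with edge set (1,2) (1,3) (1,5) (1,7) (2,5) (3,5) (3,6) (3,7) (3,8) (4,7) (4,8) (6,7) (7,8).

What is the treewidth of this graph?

2

A width-2 tree decomposition is:
Bags: B1 = {3, 6, 7}  B2 = {1, 3, 7}  B3 = {3, 7, 8}  B4 = {1, 3, 5}  B5 = {1, 2, 5}  B6 = {4, 7, 8}
Tree: B1–B2, B2–B3, B2–B4, B4–B5, B3–B6
Each bag holds 3 vertices, so the decomposition has width 2, which upper-bounds the treewidth. On the other hand G contains the 3-clique {1, 2, 5}. A clique must lie in a single bag of any decomposition, so no decomposition can have width below 2. The upper and lower bounds meet at 2, so that is the treewidth.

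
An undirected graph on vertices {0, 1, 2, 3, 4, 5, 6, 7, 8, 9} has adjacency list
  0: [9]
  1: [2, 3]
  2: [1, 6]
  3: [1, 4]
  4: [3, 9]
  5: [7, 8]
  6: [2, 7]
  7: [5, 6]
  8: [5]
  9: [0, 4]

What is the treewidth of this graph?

A width-1 tree decomposition is:
Bags: B1 = {5, 8}  B2 = {5, 7}  B3 = {6, 7}  B4 = {2, 6}  B5 = {1, 2}  B6 = {1, 3}  B7 = {3, 4}  B8 = {4, 9}  B9 = {0, 9}
Tree: B1–B2, B2–B3, B3–B4, B4–B5, B5–B6, B6–B7, B7–B8, B8–B9
Every bag has size at most 2, so the width is 2 − 1 = 1 and tw(G) ≤ 1. Since G has at least one edge (e.g. 8–5), it is not an edgeless graph, so tw(G) ≥ 1. Combining the bounds, tw(G) = 1.

1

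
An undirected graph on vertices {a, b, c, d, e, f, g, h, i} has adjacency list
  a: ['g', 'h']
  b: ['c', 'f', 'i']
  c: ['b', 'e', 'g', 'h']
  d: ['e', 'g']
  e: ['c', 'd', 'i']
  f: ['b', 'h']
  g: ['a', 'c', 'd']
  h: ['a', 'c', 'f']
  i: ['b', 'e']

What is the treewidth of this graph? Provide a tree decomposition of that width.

Every bag has size at most 4, so the width is 4 − 1 = 3 and tw(G) ≤ 3. For the lower bound: the 4 vertex sets {d,e,i}, {b}, {c}, {a,f,g,h} are disjoint, each induces a connected subgraph, and every pair is joined by at least one edge of G. Contracting each set to a single vertex therefore yields K_{4} as a minor, and since treewidth is minor-monotone, tw(G) ≥ tw(K_{4}) = 3. Therefore the treewidth is 3.

Treewidth 3.
Bags: B1 = {b, d, e, i}  B2 = {b, c, d, e}  B3 = {b, c, d, g}  B4 = {b, c, f, g}  B5 = {c, f, g, h}  B6 = {a, f, g, h}
Tree: B1–B2, B2–B3, B3–B4, B4–B5, B5–B6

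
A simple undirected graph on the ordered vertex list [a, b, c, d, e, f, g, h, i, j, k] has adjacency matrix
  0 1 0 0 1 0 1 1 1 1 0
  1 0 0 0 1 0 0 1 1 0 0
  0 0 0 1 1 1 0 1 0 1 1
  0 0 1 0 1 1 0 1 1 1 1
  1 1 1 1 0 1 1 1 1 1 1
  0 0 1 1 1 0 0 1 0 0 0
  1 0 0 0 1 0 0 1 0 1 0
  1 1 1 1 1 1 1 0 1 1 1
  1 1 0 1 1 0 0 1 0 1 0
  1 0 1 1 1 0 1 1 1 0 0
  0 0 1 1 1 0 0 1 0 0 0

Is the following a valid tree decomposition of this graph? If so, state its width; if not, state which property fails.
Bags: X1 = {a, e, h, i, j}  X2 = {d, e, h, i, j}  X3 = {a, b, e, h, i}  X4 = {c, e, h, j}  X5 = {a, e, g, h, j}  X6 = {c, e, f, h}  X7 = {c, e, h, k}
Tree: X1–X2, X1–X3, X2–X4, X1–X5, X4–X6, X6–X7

No — edge (d,c) lies in no bag.

A tree decomposition must satisfy three properties: every vertex lies in some bag; for every edge, both endpoints lie together in some bag; and for every vertex, the bags containing it form a connected subtree. Here edge (d,c) lies in no bag, so the decomposition is invalid.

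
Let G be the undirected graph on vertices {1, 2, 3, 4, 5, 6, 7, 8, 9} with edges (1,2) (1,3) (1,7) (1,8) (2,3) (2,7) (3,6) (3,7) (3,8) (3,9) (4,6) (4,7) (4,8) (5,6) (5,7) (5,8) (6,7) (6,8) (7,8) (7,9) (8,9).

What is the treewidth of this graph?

3

A width-3 tree decomposition is:
Bags: B1 = {3, 7, 8, 9}  B2 = {1, 3, 7, 8}  B3 = {3, 6, 7, 8}  B4 = {5, 6, 7, 8}  B5 = {1, 2, 3, 7}  B6 = {4, 6, 7, 8}
Tree: B1–B2, B2–B3, B3–B4, B2–B5, B4–B6
Every bag has size at most 4, so the width is 4 − 1 = 3 and tw(G) ≤ 3. For the lower bound, the 4 vertices {1, 3, 7, 8} are pairwise adjacent, and any tree decomposition puts a clique entirely inside one bag — forcing width ≥ 3. Therefore the treewidth is 3.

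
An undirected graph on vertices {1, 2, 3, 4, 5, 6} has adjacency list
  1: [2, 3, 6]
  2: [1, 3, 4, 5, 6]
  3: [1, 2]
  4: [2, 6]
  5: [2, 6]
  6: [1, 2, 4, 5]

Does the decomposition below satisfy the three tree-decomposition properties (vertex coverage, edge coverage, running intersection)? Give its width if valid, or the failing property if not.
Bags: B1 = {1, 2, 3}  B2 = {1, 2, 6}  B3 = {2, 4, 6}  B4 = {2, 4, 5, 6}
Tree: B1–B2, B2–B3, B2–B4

A tree decomposition must satisfy three properties: every vertex lies in some bag; for every edge, both endpoints lie together in some bag; and for every vertex, the bags containing it form a connected subtree. Here bags containing vertex 4 are not connected in the tree, so the decomposition is invalid.

No — bags containing vertex 4 are not connected in the tree.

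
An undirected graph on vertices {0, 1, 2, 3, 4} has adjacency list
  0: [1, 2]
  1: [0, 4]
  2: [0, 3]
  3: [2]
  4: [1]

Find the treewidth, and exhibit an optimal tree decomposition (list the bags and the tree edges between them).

Treewidth 1.
One optimal decomposition is:
Bags: B1 = {2, 3}  B2 = {0, 2}  B3 = {0, 1}  B4 = {1, 4}
Tree: B1–B2, B2–B3, B3–B4

Each bag holds 2 vertices, so the decomposition has width 1, which upper-bounds the treewidth. Any graph with an edge has treewidth ≥ 1, and G has the edge 3–2. Hence tw(G) = 1 exactly.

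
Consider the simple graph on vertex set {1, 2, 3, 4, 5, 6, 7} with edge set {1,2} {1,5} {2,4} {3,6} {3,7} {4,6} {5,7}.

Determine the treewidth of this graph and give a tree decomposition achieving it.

Every bag has size at most 3, so the width is 3 − 1 = 2 and tw(G) ≤ 2. The edges 1–5–7–3–6–4–2–1 form a cycle, so G is not a tree and its treewidth is at least 2. Combining the bounds, tw(G) = 2.

Treewidth 2.
One such decomposition:
Bags: B1 = {1, 5, 7}  B2 = {1, 3, 7}  B3 = {1, 3, 6}  B4 = {1, 4, 6}  B5 = {1, 2, 4}
Tree: B1–B2, B2–B3, B3–B4, B4–B5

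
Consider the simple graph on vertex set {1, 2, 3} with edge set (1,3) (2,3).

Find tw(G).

A width-1 tree decomposition is:
Bags: B1 = {1, 3}  B2 = {2, 3}
Tree: B1–B2
Each bag holds 2 vertices, so the decomposition has width 1, which upper-bounds the treewidth. Since G has at least one edge (e.g. 3–1), it is not an edgeless graph, so tw(G) ≥ 1. Hence tw(G) = 1 exactly.

1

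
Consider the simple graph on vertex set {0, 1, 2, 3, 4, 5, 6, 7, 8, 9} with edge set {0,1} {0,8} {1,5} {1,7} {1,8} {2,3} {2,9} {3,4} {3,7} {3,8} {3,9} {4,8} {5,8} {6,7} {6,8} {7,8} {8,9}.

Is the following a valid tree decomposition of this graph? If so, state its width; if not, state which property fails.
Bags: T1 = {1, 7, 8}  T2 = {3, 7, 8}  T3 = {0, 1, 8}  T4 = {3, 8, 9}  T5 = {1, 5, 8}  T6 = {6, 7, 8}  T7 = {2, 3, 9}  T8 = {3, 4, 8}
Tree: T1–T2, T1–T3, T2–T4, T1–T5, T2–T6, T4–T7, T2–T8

Yes; width 2.

Every vertex of G appears in some bag (union = {0, 1, 2, 3, 4, 5, 6, 7, 8, 9}); every edge is covered by a bag; and for each vertex v the set of bags containing v is connected in the bag tree. The decomposition is therefore valid. The largest bag has 3 vertices, so the width is 2.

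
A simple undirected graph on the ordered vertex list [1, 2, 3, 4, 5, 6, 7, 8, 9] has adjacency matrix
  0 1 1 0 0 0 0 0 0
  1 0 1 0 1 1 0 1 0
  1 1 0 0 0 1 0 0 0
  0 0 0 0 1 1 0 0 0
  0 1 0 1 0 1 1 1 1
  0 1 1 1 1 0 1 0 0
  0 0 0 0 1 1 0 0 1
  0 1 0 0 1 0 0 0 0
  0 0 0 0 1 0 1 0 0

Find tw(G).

A width-2 tree decomposition is:
Bags: B1 = {5, 6, 7}  B2 = {2, 5, 6}  B3 = {2, 5, 8}  B4 = {5, 7, 9}  B5 = {2, 3, 6}  B6 = {1, 2, 3}  B7 = {4, 5, 6}
Tree: B1–B2, B2–B3, B1–B4, B2–B5, B5–B6, B2–B7
The largest bag has 3 vertices, giving width 2; this decomposition certifies tw(G) ≤ 2. Conversely, {1, 2, 3} is a clique of size 3, and the vertices of any clique must share a bag in every tree decomposition; so some bag has ≥ 3 vertices and tw(G) ≥ 2. Hence tw(G) = 2 exactly.

2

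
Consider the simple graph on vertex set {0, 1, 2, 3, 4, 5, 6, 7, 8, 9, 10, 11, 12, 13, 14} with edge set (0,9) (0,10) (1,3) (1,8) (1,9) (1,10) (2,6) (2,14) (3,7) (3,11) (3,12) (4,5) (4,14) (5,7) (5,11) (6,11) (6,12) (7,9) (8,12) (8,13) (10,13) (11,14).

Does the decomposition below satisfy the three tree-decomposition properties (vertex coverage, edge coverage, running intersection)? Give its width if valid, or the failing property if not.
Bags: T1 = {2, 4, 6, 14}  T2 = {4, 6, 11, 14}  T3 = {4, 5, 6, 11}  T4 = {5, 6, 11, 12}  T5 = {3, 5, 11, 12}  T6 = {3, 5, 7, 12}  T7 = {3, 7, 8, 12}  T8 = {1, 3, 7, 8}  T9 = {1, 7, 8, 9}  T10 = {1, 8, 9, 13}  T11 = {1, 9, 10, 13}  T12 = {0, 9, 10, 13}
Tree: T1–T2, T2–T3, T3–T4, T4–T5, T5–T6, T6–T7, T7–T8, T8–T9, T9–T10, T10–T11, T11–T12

Yes; width 3.

Vertex coverage: the bags together contain {0, 1, 2, 3, 4, 5, 6, 7, 8, 9, 10, 11, 12, 13, 14}, the full vertex set. Edge coverage: each edge of G has both endpoints in at least one bag. Running intersection: for every vertex, the bags containing it form a connected subtree. All three properties hold, so this is a valid tree decomposition of width max|bag| − 1 = 3, and hence tw(G) ≤ 3.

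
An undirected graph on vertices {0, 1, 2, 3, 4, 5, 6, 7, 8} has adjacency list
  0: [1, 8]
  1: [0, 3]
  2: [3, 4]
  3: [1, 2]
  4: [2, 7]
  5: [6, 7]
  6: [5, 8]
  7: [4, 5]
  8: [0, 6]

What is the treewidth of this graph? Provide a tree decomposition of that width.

Treewidth 2.
Bags: B1 = {4, 5, 7}  B2 = {2, 4, 5}  B3 = {2, 3, 5}  B4 = {1, 3, 5}  B5 = {0, 1, 5}  B6 = {0, 5, 8}  B7 = {5, 6, 8}
Tree: B1–B2, B2–B3, B3–B4, B4–B5, B5–B6, B6–B7

Every bag has size at most 3, so the width is 3 − 1 = 2 and tw(G) ≤ 2. The edges 5–7–4–2–3–1–0–8–6–5 form a cycle, so G is not a tree and its treewidth is at least 2. Combining the bounds, tw(G) = 2.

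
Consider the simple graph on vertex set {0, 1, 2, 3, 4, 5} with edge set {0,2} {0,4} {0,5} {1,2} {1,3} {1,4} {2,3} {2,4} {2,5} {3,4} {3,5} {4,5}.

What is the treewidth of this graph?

A width-3 tree decomposition is:
Bags: B1 = {1, 2, 3, 4}  B2 = {2, 3, 4, 5}  B3 = {0, 2, 4, 5}
Tree: B1–B2, B2–B3
The largest bag has 4 vertices, giving width 3; this decomposition certifies tw(G) ≤ 3. Conversely, {0, 2, 4, 5} is a clique of size 4, and the vertices of any clique must share a bag in every tree decomposition; so some bag has ≥ 4 vertices and tw(G) ≥ 3. Combining the bounds, tw(G) = 3.

3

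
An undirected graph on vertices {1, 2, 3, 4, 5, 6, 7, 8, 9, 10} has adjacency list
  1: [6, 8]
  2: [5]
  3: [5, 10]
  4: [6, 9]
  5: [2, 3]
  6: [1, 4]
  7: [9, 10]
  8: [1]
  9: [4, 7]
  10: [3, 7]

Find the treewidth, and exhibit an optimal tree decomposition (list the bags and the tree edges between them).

Treewidth 1.
One such decomposition:
Bags: B1 = {2, 5}  B2 = {3, 5}  B3 = {3, 10}  B4 = {7, 10}  B5 = {7, 9}  B6 = {4, 9}  B7 = {4, 6}  B8 = {1, 6}  B9 = {1, 8}
Tree: B1–B2, B2–B3, B3–B4, B4–B5, B5–B6, B6–B7, B7–B8, B8–B9

Each bag holds 2 vertices, so the decomposition has width 1, which upper-bounds the treewidth. Any graph with an edge has treewidth ≥ 1, and G has the edge 2–5. Hence tw(G) = 1 exactly.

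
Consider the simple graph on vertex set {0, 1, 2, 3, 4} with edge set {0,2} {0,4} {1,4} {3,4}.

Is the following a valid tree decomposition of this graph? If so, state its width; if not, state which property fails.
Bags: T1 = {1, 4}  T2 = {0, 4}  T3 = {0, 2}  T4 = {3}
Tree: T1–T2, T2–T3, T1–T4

A tree decomposition must satisfy three properties: every vertex lies in some bag; for every edge, both endpoints lie together in some bag; and for every vertex, the bags containing it form a connected subtree. Here edge (4,3) lies in no bag, so the decomposition is invalid.

No — edge (4,3) lies in no bag.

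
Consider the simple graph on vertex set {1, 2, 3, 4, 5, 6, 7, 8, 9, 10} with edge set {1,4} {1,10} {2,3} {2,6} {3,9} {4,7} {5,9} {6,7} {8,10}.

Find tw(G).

1

A width-1 tree decomposition is:
Bags: B1 = {8, 10}  B2 = {1, 10}  B3 = {1, 4}  B4 = {4, 7}  B5 = {6, 7}  B6 = {2, 6}  B7 = {2, 3}  B8 = {3, 9}  B9 = {5, 9}
Tree: B1–B2, B2–B3, B3–B4, B4–B5, B5–B6, B6–B7, B7–B8, B8–B9
Every bag has size at most 2, so the width is 2 − 1 = 1 and tw(G) ≤ 1. G has an edge, so its treewidth is at least 1. The upper and lower bounds meet at 1, so that is the treewidth.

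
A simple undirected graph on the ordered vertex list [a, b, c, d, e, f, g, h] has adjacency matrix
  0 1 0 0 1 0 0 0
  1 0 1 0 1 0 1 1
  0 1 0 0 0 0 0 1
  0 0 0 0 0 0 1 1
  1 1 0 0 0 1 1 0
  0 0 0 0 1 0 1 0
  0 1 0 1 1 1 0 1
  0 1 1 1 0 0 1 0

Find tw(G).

2

A width-2 tree decomposition is:
Bags: B1 = {b, e, g}  B2 = {b, g, h}  B3 = {d, g, h}  B4 = {e, f, g}  B5 = {a, b, e}  B6 = {b, c, h}
Tree: B1–B2, B2–B3, B1–B4, B1–B5, B2–B6
The largest bag has 3 vertices, giving width 2; this decomposition certifies tw(G) ≤ 2. For the lower bound, the 3 vertices {e, f, g} are pairwise adjacent, and any tree decomposition puts a clique entirely inside one bag — forcing width ≥ 2. The upper and lower bounds meet at 2, so that is the treewidth.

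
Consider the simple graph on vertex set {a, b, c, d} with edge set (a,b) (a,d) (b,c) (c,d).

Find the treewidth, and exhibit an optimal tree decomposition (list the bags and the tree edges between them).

Every bag has size at most 3, so the width is 3 − 1 = 2 and tw(G) ≤ 2. Since a–d–c–b–a is a cycle in G, G is not acyclic. Forests are exactly the graphs of treewidth ≤ 1, so tw(G) ≥ 2. Hence tw(G) = 2 exactly.

Treewidth 2.
One optimal decomposition is:
Bags: B1 = {a, c, d}  B2 = {a, b, c}
Tree: B1–B2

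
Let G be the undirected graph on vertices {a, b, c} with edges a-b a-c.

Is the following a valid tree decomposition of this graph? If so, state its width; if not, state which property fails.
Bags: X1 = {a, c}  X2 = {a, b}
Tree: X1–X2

Every vertex of G appears in some bag (union = {a, b, c}); every edge is covered by a bag; and for each vertex v the set of bags containing v is connected in the bag tree. The decomposition is therefore valid. The largest bag has 2 vertices, so the width is 1.

Yes; width 1.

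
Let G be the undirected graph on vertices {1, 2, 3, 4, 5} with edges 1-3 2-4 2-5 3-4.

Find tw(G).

1

A width-1 tree decomposition is:
Bags: B1 = {2, 5}  B2 = {2, 4}  B3 = {3, 4}  B4 = {1, 3}
Tree: B1–B2, B2–B3, B3–B4
Every bag has size at most 2, so the width is 2 − 1 = 1 and tw(G) ≤ 1. G has an edge, so its treewidth is at least 1. The upper and lower bounds meet at 1, so that is the treewidth.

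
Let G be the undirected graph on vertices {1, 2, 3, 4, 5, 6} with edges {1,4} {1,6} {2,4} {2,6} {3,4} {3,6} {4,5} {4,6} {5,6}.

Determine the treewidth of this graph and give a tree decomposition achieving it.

Treewidth 2.
One optimal decomposition is:
Bags: B1 = {4, 5, 6}  B2 = {1, 4, 6}  B3 = {3, 4, 6}  B4 = {2, 4, 6}
Tree: B1–B2, B2–B3, B2–B4

The largest bag has 3 vertices, giving width 2; this decomposition certifies tw(G) ≤ 2. Conversely, {1, 4, 6} is a clique of size 3, and the vertices of any clique must share a bag in every tree decomposition; so some bag has ≥ 3 vertices and tw(G) ≥ 2. Therefore the treewidth is 2.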